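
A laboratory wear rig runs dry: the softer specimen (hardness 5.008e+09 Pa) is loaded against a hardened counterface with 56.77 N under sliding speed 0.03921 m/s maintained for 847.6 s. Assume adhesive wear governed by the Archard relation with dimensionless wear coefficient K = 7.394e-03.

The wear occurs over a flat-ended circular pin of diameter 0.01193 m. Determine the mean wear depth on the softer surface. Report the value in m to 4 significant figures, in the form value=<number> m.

value=2.492e-05 m

All working math carries exact precision; quoted intermediates are rounded, and a lone final rounding to 4 significant digits.
Distance covered L = v·t = 0.03921 m/s × 847.6 s = 33.23 m.
Contact area A = π·d²/4 = π·(0.01193 m)²/4 = 1.118e-04 m².
Restated in SI base units: W = 56.77 N, H = 5.008e+09 Pa, K = 7.394e-03.
Wear volume V = K·W·L/H = 7.394e-03 · 56.77 · 33.23 / 5.008e+09 = 2.786e-09 m³.
Average depth h = V/A = 2.786e-09 / 1.118e-04 = 2.492e-05 m.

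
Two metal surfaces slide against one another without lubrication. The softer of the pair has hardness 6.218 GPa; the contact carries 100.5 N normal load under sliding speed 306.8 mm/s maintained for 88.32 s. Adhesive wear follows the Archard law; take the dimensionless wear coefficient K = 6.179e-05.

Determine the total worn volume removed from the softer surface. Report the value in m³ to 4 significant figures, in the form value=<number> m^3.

Intermediate values appear rounded, and every step keeps full precision. Rounded just once: 4 significant digits.
Convert: Sliding speed v = 306.8 mm/s = 0.3068 m/s. Path length L = v·t = 0.3068 m/s × 88.32 s = 27.10 m.
Convert: Hardness H = 6.218 GPa = 6.218e+09 Pa.
Collected in SI base units: W = 100.5 N, H = 6.218e+09 Pa, K = 6.179e-05.
Archard volume V = K·W·L/H = 6.179e-05 · 100.5 · 27.10 / 6.218e+09 = 2.706e-11 m³.

value=2.706e-11 m^3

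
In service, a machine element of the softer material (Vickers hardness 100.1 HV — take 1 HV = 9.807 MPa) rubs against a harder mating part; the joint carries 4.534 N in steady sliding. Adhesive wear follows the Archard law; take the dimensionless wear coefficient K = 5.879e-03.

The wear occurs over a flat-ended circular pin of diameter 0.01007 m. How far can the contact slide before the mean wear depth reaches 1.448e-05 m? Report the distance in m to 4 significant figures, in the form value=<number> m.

The computation holds exact precision, and intermediate values are printed rounded, and a single final rounding: four significant digits.
Hardness H = 100.1 HV × 9.807 MPa/HV = 981.7 MPa = 9.817e+08 Pa.
Contact area A = π·d²/4 = π·(0.01007 m)²/4 = 7.964e-05 m².
Restated in SI base units: W = 4.534 N, H = 9.817e+08 Pa, K = 5.879e-03.
Allowed volume V_lim = h_lim·A = 1.448e-05 · 7.964e-05 = 1.153e-09 m³.
Life L = V_lim·H/(K·W) = 1.153e-09 · 9.817e+08 / (5.879e-03 · 4.534) = 42.47 m.

value=42.47 m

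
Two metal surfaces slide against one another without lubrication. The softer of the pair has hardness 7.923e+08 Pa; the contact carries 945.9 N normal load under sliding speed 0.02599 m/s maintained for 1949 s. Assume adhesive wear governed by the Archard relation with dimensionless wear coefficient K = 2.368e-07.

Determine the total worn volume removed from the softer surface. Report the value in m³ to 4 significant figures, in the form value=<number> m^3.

value=1.432e-11 m^3

Every step carries full float precision, and shown intermediates are rounded — a single final rounding to four significant figures.
Distance L = v·t = 0.02599 m/s × 1949 s = 50.65 m.
In SI base units: W = 945.9 N, H = 7.923e+08 Pa, K = 2.368e-07.
Volume removed: V = K·W·L/H = 2.368e-07 · 945.9 · 50.65 / 7.923e+08 = 1.432e-11 m³.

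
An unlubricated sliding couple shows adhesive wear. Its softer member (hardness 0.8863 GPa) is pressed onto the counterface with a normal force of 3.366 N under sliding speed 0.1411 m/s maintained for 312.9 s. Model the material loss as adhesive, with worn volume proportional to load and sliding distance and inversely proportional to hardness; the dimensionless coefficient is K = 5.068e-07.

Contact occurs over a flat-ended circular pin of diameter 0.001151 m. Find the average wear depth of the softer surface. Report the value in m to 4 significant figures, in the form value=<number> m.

All arithmetic runs at exact precision — intermediates are displayed rounded. Rounded once at the end: four significant digits.
Distance L = v·t = 0.1411 m/s × 312.9 s = 44.15 m.
Hardness H = 0.8863 GPa = 8.863e+08 Pa.
Contact area A = π·d²/4 = π·(0.001151 m)²/4 = 1.040e-06 m².
In SI base units: W = 3.366 N, H = 8.863e+08 Pa, K = 5.068e-07.
Wear volume V = K·W·L/H = 5.068e-07 · 3.366 · 44.15 / 8.863e+08 = 8.498e-14 m³.
Average depth h = V/A = 8.498e-14 / 1.040e-06 = 8.167e-08 m.

value=8.167e-08 m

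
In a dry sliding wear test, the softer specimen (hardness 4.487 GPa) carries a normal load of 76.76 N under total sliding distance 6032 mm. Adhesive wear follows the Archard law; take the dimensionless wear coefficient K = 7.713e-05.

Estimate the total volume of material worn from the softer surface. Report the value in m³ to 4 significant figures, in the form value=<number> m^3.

The algebra carries full float precision; intermediates are displayed rounded, and one last rounding: four significant digits.
Distance L = 6032 mm = 6.032 m.
Hardness H = 4.487 GPa = 4.487e+09 Pa.
SI base units throughout: W = 76.76 N, H = 4.487e+09 Pa, K = 7.713e-05.
By Archard's law, V = K·W·L/H = 7.713e-05 · 76.76 · 6.032 / 4.487e+09 = 7.959e-12 m³.

value=7.959e-12 m^3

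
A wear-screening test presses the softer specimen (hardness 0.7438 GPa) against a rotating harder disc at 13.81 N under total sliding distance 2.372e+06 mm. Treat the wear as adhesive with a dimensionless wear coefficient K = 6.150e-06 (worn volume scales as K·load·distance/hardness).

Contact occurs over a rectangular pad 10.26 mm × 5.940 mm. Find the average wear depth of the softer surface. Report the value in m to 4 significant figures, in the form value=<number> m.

All arithmetic keeps full float precision — intermediates appear rounded; one final rounding, at four significant figures.
Distance L = 2.372e+06 mm = 2372 m.
Hardness H = 0.7438 GPa = 7.438e+08 Pa.
Pad sides 10.26 mm × 5.940 mm = 0.01026 m × 0.005940 m. Contact area A = 0.01026 m × 0.005940 m = 6.094e-05 m².
As SI base values: W = 13.81 N, H = 7.438e+08 Pa, K = 6.150e-06.
Worn volume V = K·W·L/H = 6.150e-06 · 13.81 · 2372 / 7.438e+08 = 2.708e-10 m³.
Mean wear depth h = V/A = 2.708e-10 / 6.094e-05 = 4.444e-06 m.

value=4.444e-06 m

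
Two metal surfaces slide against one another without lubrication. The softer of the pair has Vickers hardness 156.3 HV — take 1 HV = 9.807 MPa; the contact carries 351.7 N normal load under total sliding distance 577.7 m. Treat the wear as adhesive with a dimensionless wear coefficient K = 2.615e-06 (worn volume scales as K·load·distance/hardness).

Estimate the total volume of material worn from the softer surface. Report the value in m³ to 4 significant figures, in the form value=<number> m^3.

Every step carries full precision — intermediates are printed rounded, and one final rounding to four significant figures.
Convert: Hardness H = 156.3 HV × 9.807 MPa/HV = 1533 MPa = 1.533e+09 Pa.
Restated in SI base units: W = 351.7 N, H = 1.533e+09 Pa, K = 2.615e-06.
By Archard's law, V = K·W·L/H = 2.615e-06 · 351.7 · 577.7 / 1.533e+09 = 3.466e-10 m³.

value=3.466e-10 m^3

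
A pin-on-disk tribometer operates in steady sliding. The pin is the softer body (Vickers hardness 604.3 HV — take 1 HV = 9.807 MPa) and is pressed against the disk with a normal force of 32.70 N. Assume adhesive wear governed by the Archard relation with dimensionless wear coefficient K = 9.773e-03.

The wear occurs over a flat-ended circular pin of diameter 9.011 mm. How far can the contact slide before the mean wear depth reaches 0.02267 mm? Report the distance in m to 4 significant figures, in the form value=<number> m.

All arithmetic carries exact precision; intermediate values are printed rounded. Rounded just once, at 4 significant digits.
Hardness H = 604.3 HV × 9.807 MPa/HV = 5926 MPa = 5.926e+09 Pa.
Pin diameter d = 9.011 mm = 0.009011 m. Contact area A = π·d²/4 = π·(0.009011 m)²/4 = 6.377e-05 m².
Depth limit h_lim = 0.02267 mm = 2.267e-05 m.
SI base units throughout: W = 32.70 N, H = 5.926e+09 Pa, K = 9.773e-03.
Permissible volume V_lim = h_lim·A = 2.267e-05 · 6.377e-05 = 1.446e-09 m³.
So the life L = V_lim·H/(K·W) = 1.446e-09 · 5.926e+09 / (9.773e-03 · 32.70) = 26.81 m.

value=26.81 m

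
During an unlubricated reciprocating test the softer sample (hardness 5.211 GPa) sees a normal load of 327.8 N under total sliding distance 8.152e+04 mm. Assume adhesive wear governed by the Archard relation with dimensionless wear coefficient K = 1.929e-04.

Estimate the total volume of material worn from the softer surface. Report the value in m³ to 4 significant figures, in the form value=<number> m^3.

Intermediates are printed rounded; every step runs at exact precision, and one last rounding: four significant digits.
Path length L = 8.152e+04 mm = 81.52 m.
Hardness H = 5.211 GPa = 5.211e+09 Pa.
Restated in SI base units: W = 327.8 N, H = 5.211e+09 Pa, K = 1.929e-04.
Archard volume V = K·W·L/H = 1.929e-04 · 327.8 · 81.52 / 5.211e+09 = 9.892e-10 m³.

value=9.892e-10 m^3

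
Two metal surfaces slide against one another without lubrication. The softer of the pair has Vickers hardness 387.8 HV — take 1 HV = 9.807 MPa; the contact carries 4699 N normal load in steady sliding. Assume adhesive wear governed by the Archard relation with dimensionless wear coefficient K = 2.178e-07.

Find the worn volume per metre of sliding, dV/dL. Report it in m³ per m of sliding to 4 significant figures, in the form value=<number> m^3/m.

value=2.691e-13 m^3/m

All arithmetic maintains full precision — intermediate values are shown rounded, and rounded once at the end, at four significant digits.
Convert: Hardness H = 387.8 HV × 9.807 MPa/HV = 3803 MPa = 3.803e+09 Pa.
Restated in SI base units: W = 4699 N, H = 3.803e+09 Pa, K = 2.178e-07.
Rate of wear dV/dL = K·W/H (independent of L): 2.178e-07 · 4699 / 3.803e+09 = 2.691e-13 m³/m.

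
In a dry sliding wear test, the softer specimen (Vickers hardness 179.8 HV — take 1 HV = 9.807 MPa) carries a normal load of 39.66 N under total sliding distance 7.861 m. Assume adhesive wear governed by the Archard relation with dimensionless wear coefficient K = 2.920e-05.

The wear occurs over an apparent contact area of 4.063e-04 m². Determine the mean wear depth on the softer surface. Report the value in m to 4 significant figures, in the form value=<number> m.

value=1.271e-08 m

Quoted intermediates are rounded. The algebra maintains full float precision. Rounded just once to four significant digits.
Convert: Hardness H = 179.8 HV × 9.807 MPa/HV = 1763 MPa = 1.763e+09 Pa.
SI base units throughout: W = 39.66 N, H = 1.763e+09 Pa, K = 2.920e-05.
The Archard volume V = K·W·L/H = 2.920e-05 · 39.66 · 7.861 / 1.763e+09 = 5.163e-12 m³.
Depth h = V/A = 5.163e-12 / 4.063e-04 = 1.271e-08 m.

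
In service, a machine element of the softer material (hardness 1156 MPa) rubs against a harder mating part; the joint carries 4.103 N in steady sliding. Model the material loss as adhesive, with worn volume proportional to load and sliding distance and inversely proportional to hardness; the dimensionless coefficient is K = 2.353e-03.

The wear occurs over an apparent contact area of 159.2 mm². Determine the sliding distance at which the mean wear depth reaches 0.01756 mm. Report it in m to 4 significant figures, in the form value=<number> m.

The computation maintains full precision. Intermediate values are shown rounded. Rounded once at the end, at 4 significant digits.
Hardness H = 1156 MPa = 1.156e+09 Pa.
Contact area A = 159.2 mm² = 1.592e-04 m².
Depth limit h_lim = 0.01756 mm = 1.756e-05 m.
SI base units throughout: W = 4.103 N, H = 1.156e+09 Pa, K = 2.353e-03.
At the depth limit, V_lim = h_lim·A = 1.756e-05 · 1.592e-04 = 2.796e-09 m³.
Thus life L = V_lim·H/(K·W) = 2.796e-09 · 1.156e+09 / (2.353e-03 · 4.103) = 334.7 m.

value=334.7 m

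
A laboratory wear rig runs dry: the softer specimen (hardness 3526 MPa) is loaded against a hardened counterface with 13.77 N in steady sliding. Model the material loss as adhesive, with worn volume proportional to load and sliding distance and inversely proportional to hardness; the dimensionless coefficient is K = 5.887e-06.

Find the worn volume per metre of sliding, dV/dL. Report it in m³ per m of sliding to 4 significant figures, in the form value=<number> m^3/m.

value=2.299e-14 m^3/m

The computation carries full float precision — intermediate values are printed rounded. Rounded once at the end: four significant figures.
Hardness H = 3526 MPa = 3.526e+09 Pa.
As SI base values: W = 13.77 N, H = 3.526e+09 Pa, K = 5.887e-06.
The wear rate dV/dL = K·W/H: 5.887e-06 · 13.77 / 3.526e+09 = 2.299e-14 m³/m.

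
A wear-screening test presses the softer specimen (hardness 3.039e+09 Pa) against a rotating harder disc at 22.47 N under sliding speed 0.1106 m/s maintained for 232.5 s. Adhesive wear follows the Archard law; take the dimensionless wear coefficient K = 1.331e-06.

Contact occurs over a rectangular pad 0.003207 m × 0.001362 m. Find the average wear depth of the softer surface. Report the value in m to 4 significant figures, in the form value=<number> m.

The computation holds exact precision, and the intermediates are displayed rounded; rounded once at the end to four significant digits.
Sliding distance L = v·t = 0.1106 m/s × 232.5 s = 25.71 m.
Contact area A = 0.003207 m × 0.001362 m = 4.368e-06 m².
As SI base values: W = 22.47 N, H = 3.039e+09 Pa, K = 1.331e-06.
Archard relation: V = K·W·L/H = 1.331e-06 · 22.47 · 25.71 / 3.039e+09 = 2.531e-13 m³.
Depth of wear h = V/A = 2.531e-13 / 4.368e-06 = 5.794e-08 m.

value=5.794e-08 m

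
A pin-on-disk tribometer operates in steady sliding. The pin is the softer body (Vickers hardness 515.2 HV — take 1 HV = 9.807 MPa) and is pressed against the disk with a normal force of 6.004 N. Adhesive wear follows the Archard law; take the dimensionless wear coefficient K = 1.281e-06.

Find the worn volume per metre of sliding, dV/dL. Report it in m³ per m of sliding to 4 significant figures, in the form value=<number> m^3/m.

Intermediates are displayed rounded — all arithmetic carries full float precision — a single final rounding, at 4 significant figures.
Convert: Hardness H = 515.2 HV × 9.807 MPa/HV = 5053 MPa = 5.053e+09 Pa.
In SI base units, W = 6.004 N, H = 5.053e+09 Pa, K = 1.281e-06.
The wear rate dV/dL = K·W/H, so: 1.281e-06 · 6.004 / 5.053e+09 = 1.522e-15 m³/m.

value=1.522e-15 m^3/m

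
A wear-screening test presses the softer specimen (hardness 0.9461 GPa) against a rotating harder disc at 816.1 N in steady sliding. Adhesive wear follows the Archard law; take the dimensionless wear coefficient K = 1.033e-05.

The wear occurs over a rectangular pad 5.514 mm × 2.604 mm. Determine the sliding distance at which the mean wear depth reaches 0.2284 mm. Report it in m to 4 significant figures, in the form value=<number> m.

value=368.0 m

Quoted intermediates are rounded — all working math maintains exact precision; rounded just once: 4 significant digits.
Hardness H = 0.9461 GPa = 9.461e+08 Pa.
Pad sides 5.514 mm × 2.604 mm = 0.005514 m × 0.002604 m. Contact area A = 0.005514 m × 0.002604 m = 1.436e-05 m².
Depth limit h_lim = 0.2284 mm = 2.284e-04 m.
SI base units throughout: W = 816.1 N, H = 9.461e+08 Pa, K = 1.033e-05.
At the depth limit, V_lim = h_lim·A = 2.284e-04 · 1.436e-05 = 3.279e-09 m³.
Thus life L = V_lim·H/(K·W) = 3.279e-09 · 9.461e+08 / (1.033e-05 · 816.1) = 368.0 m.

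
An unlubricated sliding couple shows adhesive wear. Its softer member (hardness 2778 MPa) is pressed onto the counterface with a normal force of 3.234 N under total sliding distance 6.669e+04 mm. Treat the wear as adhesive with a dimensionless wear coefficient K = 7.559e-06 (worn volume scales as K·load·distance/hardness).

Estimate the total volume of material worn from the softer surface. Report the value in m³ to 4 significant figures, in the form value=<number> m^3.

value=5.869e-13 m^3

Intermediates are shown rounded. All working math runs at full float precision — a single final rounding: four significant figures.
Convert: The distance L = 6.669e+04 mm = 66.69 m.
Convert: Hardness H = 2778 MPa = 2.778e+09 Pa.
Working in SI base units: W = 3.234 N, H = 2.778e+09 Pa, K = 7.559e-06.
Volume removed: V = K·W·L/H = 7.559e-06 · 3.234 · 66.69 / 2.778e+09 = 5.869e-13 m³.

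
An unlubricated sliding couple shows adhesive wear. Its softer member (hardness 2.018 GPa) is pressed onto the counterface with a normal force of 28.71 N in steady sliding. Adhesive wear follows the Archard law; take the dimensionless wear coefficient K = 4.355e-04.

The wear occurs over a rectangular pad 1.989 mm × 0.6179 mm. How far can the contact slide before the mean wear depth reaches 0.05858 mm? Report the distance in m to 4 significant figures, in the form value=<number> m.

value=11.62 m

Intermediates are printed rounded — the computation maintains full float precision — rounded just once: 4 significant figures.
Convert: Hardness H = 2.018 GPa = 2.018e+09 Pa.
Convert: Pad sides 1.989 mm × 0.6179 mm = 1.989e-03 m × 6.179e-04 m. Contact area A = 1.989e-03 m × 6.179e-04 m = 1.229e-06 m².
Convert: Depth limit h_lim = 0.05858 mm = 5.858e-05 m.
Collected in SI base units: W = 28.71 N, H = 2.018e+09 Pa, K = 4.355e-04.
Wearable volume V_lim = h_lim·A = 5.858e-05 · 1.229e-06 = 7.200e-11 m³.
Life L = V_lim·H/(K·W) = 7.200e-11 · 2.018e+09 / (4.355e-04 · 28.71) = 11.62 m.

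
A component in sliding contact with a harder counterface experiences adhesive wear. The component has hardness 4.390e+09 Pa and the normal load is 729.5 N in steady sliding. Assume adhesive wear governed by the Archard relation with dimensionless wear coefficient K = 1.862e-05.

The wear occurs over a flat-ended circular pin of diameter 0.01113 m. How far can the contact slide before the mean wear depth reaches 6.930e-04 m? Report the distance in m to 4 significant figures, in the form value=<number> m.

value=2.179e+04 m

Each operation keeps full float precision, and intermediates are displayed rounded — one final rounding, at four significant digits.
Contact area A = π·d²/4 = π·(0.01113 m)²/4 = 9.729e-05 m².
In SI base units: W = 729.5 N, H = 4.390e+09 Pa, K = 1.862e-05.
Allowed volume V_lim = h_lim·A = 6.930e-04 · 9.729e-05 = 6.742e-08 m³.
So the life L = V_lim·H/(K·W) = 6.742e-08 · 4.390e+09 / (1.862e-05 · 729.5) = 2.179e+04 m.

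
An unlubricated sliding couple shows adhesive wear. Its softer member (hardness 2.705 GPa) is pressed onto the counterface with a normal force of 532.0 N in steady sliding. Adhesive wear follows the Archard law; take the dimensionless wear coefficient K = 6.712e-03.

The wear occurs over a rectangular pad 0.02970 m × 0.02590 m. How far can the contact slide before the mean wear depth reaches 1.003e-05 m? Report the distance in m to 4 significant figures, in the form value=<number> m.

All working math holds full float precision; intermediate values are displayed rounded; a single final rounding: 4 significant digits.
Hardness H = 2.705 GPa = 2.705e+09 Pa.
Contact area A = 0.02970 m × 0.02590 m = 7.692e-04 m².
SI base units throughout: W = 532.0 N, H = 2.705e+09 Pa, K = 6.712e-03.
Permissible volume V_lim = h_lim·A = 1.003e-05 · 7.692e-04 = 7.715e-09 m³.
Sliding life L = V_lim·H/(K·W) = 7.715e-09 · 2.705e+09 / (6.712e-03 · 532.0) = 5.845 m.

value=5.845 m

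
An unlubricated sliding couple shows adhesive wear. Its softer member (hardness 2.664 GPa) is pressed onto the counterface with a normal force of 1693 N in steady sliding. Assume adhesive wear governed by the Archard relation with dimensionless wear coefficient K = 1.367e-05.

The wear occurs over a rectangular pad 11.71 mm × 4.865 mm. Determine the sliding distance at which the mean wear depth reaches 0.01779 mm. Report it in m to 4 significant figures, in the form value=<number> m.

Intermediate values appear rounded — every step keeps full float precision, and rounded once at the end: 4 significant digits.
Hardness H = 2.664 GPa = 2.664e+09 Pa.
Pad sides 11.71 mm × 4.865 mm = 0.01171 m × 0.004865 m. Contact area A = 0.01171 m × 0.004865 m = 5.697e-05 m².
Depth limit h_lim = 0.01779 mm = 1.779e-05 m.
Working in SI base units: W = 1693 N, H = 2.664e+09 Pa, K = 1.367e-05.
At the depth limit, V_lim = h_lim·A = 1.779e-05 · 5.697e-05 = 1.013e-09 m³.
Sliding life L = V_lim·H/(K·W) = 1.013e-09 · 2.664e+09 / (1.367e-05 · 1693) = 116.7 m.

value=116.7 m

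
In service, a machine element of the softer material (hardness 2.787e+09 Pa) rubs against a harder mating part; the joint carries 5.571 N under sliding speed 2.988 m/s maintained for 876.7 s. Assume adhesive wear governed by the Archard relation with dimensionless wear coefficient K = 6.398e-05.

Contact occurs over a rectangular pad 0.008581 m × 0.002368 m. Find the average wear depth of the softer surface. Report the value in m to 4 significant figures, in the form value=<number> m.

value=1.649e-05 m

All working math maintains full float precision, and intermediates are displayed rounded. Rounded once at the end to four significant figures.
Distance covered L = v·t = 2.988 m/s × 876.7 s = 2620 m.
Contact area A = 0.008581 m × 0.002368 m = 2.032e-05 m².
Collected in SI base units: W = 5.571 N, H = 2.787e+09 Pa, K = 6.398e-05.
Archard relation: V = K·W·L/H = 6.398e-05 · 5.571 · 2620 / 2.787e+09 = 3.350e-10 m³.
Mean wear depth h = V/A = 3.350e-10 / 2.032e-05 = 1.649e-05 m.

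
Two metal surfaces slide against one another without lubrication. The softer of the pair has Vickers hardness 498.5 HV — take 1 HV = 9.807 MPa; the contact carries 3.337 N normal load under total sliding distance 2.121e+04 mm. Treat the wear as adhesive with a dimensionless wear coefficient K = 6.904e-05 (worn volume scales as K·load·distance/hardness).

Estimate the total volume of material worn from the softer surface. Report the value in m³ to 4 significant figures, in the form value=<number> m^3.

Printed values are rounded; all arithmetic carries full precision — rounded just once: four significant figures.
Sliding distance L = 2.121e+04 mm = 21.21 m.
Hardness H = 498.5 HV × 9.807 MPa/HV = 4889 MPa = 4.889e+09 Pa.
Expressed in SI base units: W = 3.337 N, H = 4.889e+09 Pa, K = 6.904e-05.
Apply Archard: V = K·W·L/H = 6.904e-05 · 3.337 · 21.21 / 4.889e+09 = 9.995e-13 m³.

value=9.995e-13 m^3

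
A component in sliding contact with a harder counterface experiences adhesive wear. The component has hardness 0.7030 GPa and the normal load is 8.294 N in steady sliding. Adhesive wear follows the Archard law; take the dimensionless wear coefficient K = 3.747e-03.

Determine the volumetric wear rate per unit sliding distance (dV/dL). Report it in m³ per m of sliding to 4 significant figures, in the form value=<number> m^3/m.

All working math keeps exact precision; the intermediates appear rounded, and a single final rounding, at 4 significant digits.
Convert: Hardness H = 0.7030 GPa = 7.030e+08 Pa.
Collected in SI base units: W = 8.294 N, H = 7.030e+08 Pa, K = 3.747e-03.
Rate of wear dV/dL = K·W/H: 3.747e-03 · 8.294 / 7.030e+08 = 4.421e-11 m³/m.

value=4.421e-11 m^3/m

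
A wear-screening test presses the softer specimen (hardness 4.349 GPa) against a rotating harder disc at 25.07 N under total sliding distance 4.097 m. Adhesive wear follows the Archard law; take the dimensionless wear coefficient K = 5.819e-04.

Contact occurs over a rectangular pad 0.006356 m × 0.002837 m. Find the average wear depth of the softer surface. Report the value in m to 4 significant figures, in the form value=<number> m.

Shown intermediates are rounded, and the computation runs at exact precision — a single final rounding: 4 significant figures.
Convert: Hardness H = 4.349 GPa = 4.349e+09 Pa.
Convert: Contact area A = 0.006356 m × 0.002837 m = 1.803e-05 m².
As SI base values: W = 25.07 N, H = 4.349e+09 Pa, K = 5.819e-04.
Wear volume V = K·W·L/H = 5.819e-04 · 25.07 · 4.097 / 4.349e+09 = 1.374e-11 m³.
Average depth h = V/A = 1.374e-11 / 1.803e-05 = 7.621e-07 m.

value=7.621e-07 m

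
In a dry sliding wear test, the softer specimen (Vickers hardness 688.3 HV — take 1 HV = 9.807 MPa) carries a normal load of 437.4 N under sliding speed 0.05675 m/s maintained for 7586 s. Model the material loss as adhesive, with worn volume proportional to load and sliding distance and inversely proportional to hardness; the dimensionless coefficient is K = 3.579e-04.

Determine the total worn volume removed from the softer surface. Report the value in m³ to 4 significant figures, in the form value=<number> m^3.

The intermediates are shown rounded, and all arithmetic maintains full float precision, and a lone final rounding, at 4 significant digits.
Convert: Sliding distance L = v·t = 0.05675 m/s × 7586 s = 430.5 m.
Convert: Hardness H = 688.3 HV × 9.807 MPa/HV = 6750 MPa = 6.750e+09 Pa.
Restated in SI base units: W = 437.4 N, H = 6.750e+09 Pa, K = 3.579e-04.
Archard relation: V = K·W·L/H = 3.579e-04 · 437.4 · 430.5 / 6.750e+09 = 9.984e-09 m³.

value=9.984e-09 m^3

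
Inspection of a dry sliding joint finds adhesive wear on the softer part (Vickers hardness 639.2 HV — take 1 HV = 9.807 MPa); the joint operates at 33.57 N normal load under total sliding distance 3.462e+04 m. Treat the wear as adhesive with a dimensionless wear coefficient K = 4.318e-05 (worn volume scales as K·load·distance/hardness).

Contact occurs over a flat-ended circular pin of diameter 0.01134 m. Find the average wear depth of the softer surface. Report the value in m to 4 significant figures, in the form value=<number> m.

value=7.926e-05 m

The intermediates are printed rounded, and every step carries full float precision — a lone final rounding, at 4 significant digits.
Hardness H = 639.2 HV × 9.807 MPa/HV = 6269 MPa = 6.269e+09 Pa.
Contact area A = π·d²/4 = π·(0.01134 m)²/4 = 1.010e-04 m².
Collected in SI base units: W = 33.57 N, H = 6.269e+09 Pa, K = 4.318e-05.
Archard volume V = K·W·L/H = 4.318e-05 · 33.57 · 3.462e+04 / 6.269e+09 = 8.005e-09 m³.
Wear depth h = V/A = 8.005e-09 / 1.010e-04 = 7.926e-05 m.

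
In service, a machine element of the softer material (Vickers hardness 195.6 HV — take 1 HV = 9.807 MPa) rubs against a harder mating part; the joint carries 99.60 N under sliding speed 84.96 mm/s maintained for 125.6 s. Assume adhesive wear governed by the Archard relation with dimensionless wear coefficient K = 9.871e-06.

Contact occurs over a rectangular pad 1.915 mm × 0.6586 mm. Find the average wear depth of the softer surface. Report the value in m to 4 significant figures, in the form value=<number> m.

Intermediate values are printed rounded. The computation keeps full precision. Rounded once at the end to 4 significant figures.
Sliding speed v = 84.96 mm/s = 0.08496 m/s. The distance L = v·t = 0.08496 m/s × 125.6 s = 10.67 m.
Hardness H = 195.6 HV × 9.807 MPa/HV = 1918 MPa = 1.918e+09 Pa.
Pad sides 1.915 mm × 0.6586 mm = 1.915e-03 m × 6.586e-04 m. Contact area A = 1.915e-03 m × 6.586e-04 m = 1.261e-06 m².
Restated in SI base units: W = 99.60 N, H = 1.918e+09 Pa, K = 9.871e-06.
By Archard's law, V = K·W·L/H = 9.871e-06 · 99.60 · 10.67 / 1.918e+09 = 5.469e-12 m³.
Mean depth h = V/A = 5.469e-12 / 1.261e-06 = 4.336e-06 m.

value=4.336e-06 m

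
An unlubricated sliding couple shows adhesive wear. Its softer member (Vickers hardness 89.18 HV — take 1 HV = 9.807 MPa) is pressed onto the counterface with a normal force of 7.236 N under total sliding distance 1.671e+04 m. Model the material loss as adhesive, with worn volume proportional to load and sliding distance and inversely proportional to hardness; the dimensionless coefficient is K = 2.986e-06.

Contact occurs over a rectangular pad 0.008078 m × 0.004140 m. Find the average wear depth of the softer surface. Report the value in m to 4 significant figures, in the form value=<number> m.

value=1.234e-05 m

Intermediates are displayed rounded. The algebra keeps full precision, and a single final rounding, at 4 significant digits.
Hardness H = 89.18 HV × 9.807 MPa/HV = 874.6 MPa = 8.746e+08 Pa.
Contact area A = 0.008078 m × 0.004140 m = 3.344e-05 m².
Working in SI base units: W = 7.236 N, H = 8.746e+08 Pa, K = 2.986e-06.
Archard volume V = K·W·L/H = 2.986e-06 · 7.236 · 1.671e+04 / 8.746e+08 = 4.128e-10 m³.
Wear depth h = V/A = 4.128e-10 / 3.344e-05 = 1.234e-05 m.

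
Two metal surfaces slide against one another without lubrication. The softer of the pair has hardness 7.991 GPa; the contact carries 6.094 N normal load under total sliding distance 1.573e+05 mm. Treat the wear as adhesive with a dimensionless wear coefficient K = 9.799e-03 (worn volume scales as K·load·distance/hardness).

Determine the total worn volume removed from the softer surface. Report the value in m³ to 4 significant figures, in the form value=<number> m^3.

Intermediates are shown rounded; each operation carries exact precision, and a single final rounding to four significant digits.
Convert: Total distance L = 1.573e+05 mm = 157.3 m.
Convert: Hardness H = 7.991 GPa = 7.991e+09 Pa.
Working in SI base units: W = 6.094 N, H = 7.991e+09 Pa, K = 9.799e-03.
Apply Archard: V = K·W·L/H = 9.799e-03 · 6.094 · 157.3 / 7.991e+09 = 1.175e-09 m³.

value=1.175e-09 m^3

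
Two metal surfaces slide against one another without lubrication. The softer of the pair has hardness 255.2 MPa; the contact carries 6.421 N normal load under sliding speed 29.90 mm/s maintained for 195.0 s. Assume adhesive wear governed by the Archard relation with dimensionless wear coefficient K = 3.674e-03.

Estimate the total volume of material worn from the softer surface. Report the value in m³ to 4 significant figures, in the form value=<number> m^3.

value=5.390e-10 m^3

The computation keeps exact precision, and printed values are rounded; rounded once at the end to four significant digits.
Convert: Sliding speed v = 29.90 mm/s = 0.02990 m/s. Sliding distance L = v·t = 0.02990 m/s × 195.0 s = 5.830 m.
Convert: Hardness H = 255.2 MPa = 2.552e+08 Pa.
In SI base units, W = 6.421 N, H = 2.552e+08 Pa, K = 3.674e-03.
Archard relation: V = K·W·L/H = 3.674e-03 · 6.421 · 5.830 / 2.552e+08 = 5.390e-10 m³.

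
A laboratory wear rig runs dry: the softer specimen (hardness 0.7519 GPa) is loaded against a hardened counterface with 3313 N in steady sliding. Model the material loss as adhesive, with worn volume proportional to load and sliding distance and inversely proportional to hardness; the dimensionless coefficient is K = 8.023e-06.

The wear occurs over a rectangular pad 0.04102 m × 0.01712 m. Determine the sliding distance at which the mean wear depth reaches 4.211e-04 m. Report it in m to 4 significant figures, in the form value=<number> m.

value=8365 m

All arithmetic runs at full float precision — intermediate values are displayed rounded. Rounded once at the end, at 4 significant figures.
Convert: Hardness H = 0.7519 GPa = 7.519e+08 Pa.
Convert: Contact area A = 0.04102 m × 0.01712 m = 7.023e-04 m².
Collected in SI base units: W = 3313 N, H = 7.519e+08 Pa, K = 8.023e-06.
At the depth limit, V_lim = h_lim·A = 4.211e-04 · 7.023e-04 = 2.957e-07 m³.
Thus life L = V_lim·H/(K·W) = 2.957e-07 · 7.519e+08 / (8.023e-06 · 3313) = 8365 m.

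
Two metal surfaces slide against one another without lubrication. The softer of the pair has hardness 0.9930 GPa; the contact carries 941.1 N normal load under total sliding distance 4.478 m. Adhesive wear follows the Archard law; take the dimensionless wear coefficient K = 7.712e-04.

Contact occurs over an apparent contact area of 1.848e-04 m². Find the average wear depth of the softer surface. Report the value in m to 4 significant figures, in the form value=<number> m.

The algebra runs at full precision — intermediates appear rounded, and one final rounding: 4 significant digits.
Hardness H = 0.9930 GPa = 9.930e+08 Pa.
Working in SI base units: W = 941.1 N, H = 9.930e+08 Pa, K = 7.712e-04.
Wear volume V = K·W·L/H = 7.712e-04 · 941.1 · 4.478 / 9.930e+08 = 3.273e-09 m³.
Wear depth h = V/A = 3.273e-09 / 1.848e-04 = 1.771e-05 m.

value=1.771e-05 m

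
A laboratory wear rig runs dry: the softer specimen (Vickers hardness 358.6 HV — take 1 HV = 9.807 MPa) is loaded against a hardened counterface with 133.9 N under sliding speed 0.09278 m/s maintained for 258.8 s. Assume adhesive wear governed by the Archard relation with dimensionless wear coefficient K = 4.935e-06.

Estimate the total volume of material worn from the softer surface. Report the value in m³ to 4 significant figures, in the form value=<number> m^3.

value=4.512e-12 m^3

Quoted intermediates are rounded; all arithmetic carries full precision. Rounded just once, at 4 significant figures.
Path length L = v·t = 0.09278 m/s × 258.8 s = 24.01 m.
Hardness H = 358.6 HV × 9.807 MPa/HV = 3517 MPa = 3.517e+09 Pa.
SI base units throughout: W = 133.9 N, H = 3.517e+09 Pa, K = 4.935e-06.
Wear volume V = K·W·L/H = 4.935e-06 · 133.9 · 24.01 / 3.517e+09 = 4.512e-12 m³.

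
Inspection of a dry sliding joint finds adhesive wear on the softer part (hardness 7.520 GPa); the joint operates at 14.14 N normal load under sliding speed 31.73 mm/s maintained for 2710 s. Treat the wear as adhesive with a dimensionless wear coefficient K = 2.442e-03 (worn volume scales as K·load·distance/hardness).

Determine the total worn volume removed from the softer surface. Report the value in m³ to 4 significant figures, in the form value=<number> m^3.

value=3.948e-10 m^3

The computation keeps full float precision — quoted intermediates are rounded, and rounded just once to 4 significant digits.
Convert: Sliding speed v = 31.73 mm/s = 0.03173 m/s. Sliding distance L = v·t = 0.03173 m/s × 2710 s = 85.99 m.
Convert: Hardness H = 7.520 GPa = 7.520e+09 Pa.
Collected in SI base units: W = 14.14 N, H = 7.520e+09 Pa, K = 2.442e-03.
Wear volume V = K·W·L/H = 2.442e-03 · 14.14 · 85.99 / 7.520e+09 = 3.948e-10 m³.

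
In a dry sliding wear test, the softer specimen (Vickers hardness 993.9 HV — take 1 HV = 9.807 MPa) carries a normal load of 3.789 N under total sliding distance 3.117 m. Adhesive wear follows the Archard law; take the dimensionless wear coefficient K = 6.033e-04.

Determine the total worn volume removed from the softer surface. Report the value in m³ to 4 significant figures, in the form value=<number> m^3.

Intermediates are printed rounded, and each operation maintains full float precision; one last rounding: four significant figures.
Convert: Hardness H = 993.9 HV × 9.807 MPa/HV = 9747 MPa = 9.747e+09 Pa.
As SI base values: W = 3.789 N, H = 9.747e+09 Pa, K = 6.033e-04.
Volume removed: V = K·W·L/H = 6.033e-04 · 3.789 · 3.117 / 9.747e+09 = 7.310e-13 m³.

value=7.310e-13 m^3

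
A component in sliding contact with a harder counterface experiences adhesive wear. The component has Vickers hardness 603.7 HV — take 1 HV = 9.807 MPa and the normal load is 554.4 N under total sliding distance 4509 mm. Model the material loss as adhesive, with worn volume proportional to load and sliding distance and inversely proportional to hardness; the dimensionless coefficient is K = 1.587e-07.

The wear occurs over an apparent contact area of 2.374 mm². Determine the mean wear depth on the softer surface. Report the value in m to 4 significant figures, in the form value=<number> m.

The computation carries full precision; the intermediates appear rounded; rounded once at the end, at four significant figures.
Convert: Sliding distance L = 4509 mm = 4.509 m.
Convert: Hardness H = 603.7 HV × 9.807 MPa/HV = 5920 MPa = 5.920e+09 Pa.
Convert: Contact area A = 2.374 mm² = 2.374e-06 m².
As SI base values: W = 554.4 N, H = 5.920e+09 Pa, K = 1.587e-07.
Archard volume V = K·W·L/H = 1.587e-07 · 554.4 · 4.509 / 5.920e+09 = 6.701e-14 m³.
Mean depth h = V/A = 6.701e-14 / 2.374e-06 = 2.823e-08 m.

value=2.823e-08 m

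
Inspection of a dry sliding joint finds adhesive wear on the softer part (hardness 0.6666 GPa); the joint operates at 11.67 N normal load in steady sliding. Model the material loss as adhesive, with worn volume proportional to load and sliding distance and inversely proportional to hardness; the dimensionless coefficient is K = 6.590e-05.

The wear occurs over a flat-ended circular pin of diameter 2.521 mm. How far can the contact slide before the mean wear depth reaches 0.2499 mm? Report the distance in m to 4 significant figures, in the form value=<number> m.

All working math maintains exact precision, and intermediates are printed rounded. Rounded just once: four significant digits.
Convert: Hardness H = 0.6666 GPa = 6.666e+08 Pa.
Convert: Pin diameter d = 2.521 mm = 0.002521 m. Contact area A = π·d²/4 = π·(0.002521 m)²/4 = 4.992e-06 m².
Convert: Depth limit h_lim = 0.2499 mm = 2.499e-04 m.
In SI base units, W = 11.67 N, H = 6.666e+08 Pa, K = 6.590e-05.
Wearable volume V_lim = h_lim·A = 2.499e-04 · 4.992e-06 = 1.247e-09 m³.
Sliding life L = V_lim·H/(K·W) = 1.247e-09 · 6.666e+08 / (6.590e-05 · 11.67) = 1081 m.

value=1081 m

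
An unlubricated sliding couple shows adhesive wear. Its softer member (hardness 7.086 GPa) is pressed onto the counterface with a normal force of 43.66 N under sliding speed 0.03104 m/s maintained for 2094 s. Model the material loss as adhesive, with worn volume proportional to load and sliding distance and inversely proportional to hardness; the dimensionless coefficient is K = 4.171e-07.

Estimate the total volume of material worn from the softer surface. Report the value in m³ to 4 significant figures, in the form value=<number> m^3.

The intermediates are displayed rounded, and the algebra carries full float precision. Rounded just once to 4 significant figures.
Distance L = v·t = 0.03104 m/s × 2094 s = 65.00 m.
Hardness H = 7.086 GPa = 7.086e+09 Pa.
Collected in SI base units: W = 43.66 N, H = 7.086e+09 Pa, K = 4.171e-07.
Wear volume V = K·W·L/H = 4.171e-07 · 43.66 · 65.00 / 7.086e+09 = 1.670e-13 m³.

value=1.670e-13 m^3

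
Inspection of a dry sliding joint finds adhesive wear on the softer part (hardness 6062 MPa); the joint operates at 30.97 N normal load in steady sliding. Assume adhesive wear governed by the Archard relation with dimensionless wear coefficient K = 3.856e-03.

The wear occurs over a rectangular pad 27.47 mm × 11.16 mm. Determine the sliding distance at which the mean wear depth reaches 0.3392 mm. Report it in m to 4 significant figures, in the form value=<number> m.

All working math carries full float precision — intermediates appear rounded, and a single final rounding: 4 significant figures.
Convert: Hardness H = 6062 MPa = 6.062e+09 Pa.
Convert: Pad sides 27.47 mm × 11.16 mm = 0.02747 m × 0.01116 m. Contact area A = 0.02747 m × 0.01116 m = 3.066e-04 m².
Convert: Depth limit h_lim = 0.3392 mm = 3.392e-04 m.
In SI base units: W = 30.97 N, H = 6.062e+09 Pa, K = 3.856e-03.
Permissible volume V_lim = h_lim·A = 3.392e-04 · 3.066e-04 = 1.040e-07 m³.
Life L = V_lim·H/(K·W) = 1.040e-07 · 6.062e+09 / (3.856e-03 · 30.97) = 5279 m.

value=5279 m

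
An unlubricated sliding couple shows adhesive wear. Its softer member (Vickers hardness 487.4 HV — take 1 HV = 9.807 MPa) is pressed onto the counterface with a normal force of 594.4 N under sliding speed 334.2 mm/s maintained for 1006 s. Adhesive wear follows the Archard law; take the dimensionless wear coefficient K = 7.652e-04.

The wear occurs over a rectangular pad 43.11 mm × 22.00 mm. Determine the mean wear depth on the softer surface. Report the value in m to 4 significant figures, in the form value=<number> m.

value=3.373e-05 m

The algebra keeps full precision, and the intermediates are displayed rounded. Rounded once at the end, at four significant digits.
Sliding speed v = 334.2 mm/s = 0.3342 m/s. Total distance L = v·t = 0.3342 m/s × 1006 s = 336.2 m.
Hardness H = 487.4 HV × 9.807 MPa/HV = 4780 MPa = 4.780e+09 Pa.
Pad sides 43.11 mm × 22.00 mm = 0.04311 m × 0.02200 m. Contact area A = 0.04311 m × 0.02200 m = 9.484e-04 m².
Restated in SI base units: W = 594.4 N, H = 4.780e+09 Pa, K = 7.652e-04.
Volume removed: V = K·W·L/H = 7.652e-04 · 594.4 · 336.2 / 4.780e+09 = 3.199e-08 m³.
Depth of wear h = V/A = 3.199e-08 / 9.484e-04 = 3.373e-05 m.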